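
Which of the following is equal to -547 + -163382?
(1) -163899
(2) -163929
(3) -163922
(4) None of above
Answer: 2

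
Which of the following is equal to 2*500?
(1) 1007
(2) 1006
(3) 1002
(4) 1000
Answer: 4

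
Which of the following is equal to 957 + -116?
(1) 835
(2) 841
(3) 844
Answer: 2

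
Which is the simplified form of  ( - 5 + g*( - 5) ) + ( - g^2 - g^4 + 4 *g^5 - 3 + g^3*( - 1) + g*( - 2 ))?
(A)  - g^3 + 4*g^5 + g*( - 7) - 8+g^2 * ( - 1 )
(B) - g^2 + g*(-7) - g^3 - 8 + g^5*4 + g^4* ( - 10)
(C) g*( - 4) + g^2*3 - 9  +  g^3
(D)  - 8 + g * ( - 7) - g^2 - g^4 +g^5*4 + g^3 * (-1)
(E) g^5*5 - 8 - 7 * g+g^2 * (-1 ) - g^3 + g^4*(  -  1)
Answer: D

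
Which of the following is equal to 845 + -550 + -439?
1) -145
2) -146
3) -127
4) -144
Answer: 4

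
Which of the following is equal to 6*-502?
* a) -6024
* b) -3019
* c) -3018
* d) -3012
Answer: d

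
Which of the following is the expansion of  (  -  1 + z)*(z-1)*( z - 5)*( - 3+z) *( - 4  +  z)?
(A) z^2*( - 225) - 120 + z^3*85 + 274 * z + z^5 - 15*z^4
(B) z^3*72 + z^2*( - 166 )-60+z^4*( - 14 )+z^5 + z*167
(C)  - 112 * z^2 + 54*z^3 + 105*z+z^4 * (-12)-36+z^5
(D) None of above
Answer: B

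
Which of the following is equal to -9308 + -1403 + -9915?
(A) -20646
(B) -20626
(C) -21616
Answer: B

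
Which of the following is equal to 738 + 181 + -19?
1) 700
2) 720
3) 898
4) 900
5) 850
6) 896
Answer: 4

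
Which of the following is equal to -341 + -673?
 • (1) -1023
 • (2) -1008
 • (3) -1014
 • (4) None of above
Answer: 3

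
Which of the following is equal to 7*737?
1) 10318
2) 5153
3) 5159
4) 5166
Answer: 3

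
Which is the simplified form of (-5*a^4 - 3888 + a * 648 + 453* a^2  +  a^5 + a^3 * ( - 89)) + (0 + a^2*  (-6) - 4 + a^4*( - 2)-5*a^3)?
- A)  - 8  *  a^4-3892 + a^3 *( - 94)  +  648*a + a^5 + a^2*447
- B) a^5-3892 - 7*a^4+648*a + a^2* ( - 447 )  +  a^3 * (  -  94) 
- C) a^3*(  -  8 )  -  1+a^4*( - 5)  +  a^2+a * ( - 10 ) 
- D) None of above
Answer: D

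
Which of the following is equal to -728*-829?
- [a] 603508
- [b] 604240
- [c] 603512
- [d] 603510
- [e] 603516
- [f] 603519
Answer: c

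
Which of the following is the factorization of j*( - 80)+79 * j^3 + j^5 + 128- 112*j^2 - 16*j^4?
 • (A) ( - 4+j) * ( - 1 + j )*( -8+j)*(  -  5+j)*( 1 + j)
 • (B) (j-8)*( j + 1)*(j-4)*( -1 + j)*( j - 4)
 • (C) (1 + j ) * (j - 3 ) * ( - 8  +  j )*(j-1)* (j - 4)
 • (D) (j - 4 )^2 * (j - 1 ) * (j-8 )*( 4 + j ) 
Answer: B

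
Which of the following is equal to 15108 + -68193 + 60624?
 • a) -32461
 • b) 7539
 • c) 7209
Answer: b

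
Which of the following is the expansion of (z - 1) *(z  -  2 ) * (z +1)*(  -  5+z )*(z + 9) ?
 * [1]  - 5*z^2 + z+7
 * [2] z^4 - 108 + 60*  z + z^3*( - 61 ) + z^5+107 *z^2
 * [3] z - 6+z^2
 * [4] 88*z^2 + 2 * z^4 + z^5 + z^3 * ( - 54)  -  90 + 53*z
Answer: 4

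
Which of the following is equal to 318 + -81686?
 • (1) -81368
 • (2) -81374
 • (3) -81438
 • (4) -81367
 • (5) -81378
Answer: 1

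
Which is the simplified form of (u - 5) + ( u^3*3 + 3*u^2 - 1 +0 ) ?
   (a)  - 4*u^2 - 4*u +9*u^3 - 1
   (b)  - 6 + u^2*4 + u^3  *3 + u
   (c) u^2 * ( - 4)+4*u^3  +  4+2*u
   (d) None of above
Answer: d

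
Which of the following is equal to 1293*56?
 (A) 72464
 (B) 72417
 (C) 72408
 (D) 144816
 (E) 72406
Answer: C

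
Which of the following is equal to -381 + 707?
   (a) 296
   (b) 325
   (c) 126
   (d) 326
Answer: d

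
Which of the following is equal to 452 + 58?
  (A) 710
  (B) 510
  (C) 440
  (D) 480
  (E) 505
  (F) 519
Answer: B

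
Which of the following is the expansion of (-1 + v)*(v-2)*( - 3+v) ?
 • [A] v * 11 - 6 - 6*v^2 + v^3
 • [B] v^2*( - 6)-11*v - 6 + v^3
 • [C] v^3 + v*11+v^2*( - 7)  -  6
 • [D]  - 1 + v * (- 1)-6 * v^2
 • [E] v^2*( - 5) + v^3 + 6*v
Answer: A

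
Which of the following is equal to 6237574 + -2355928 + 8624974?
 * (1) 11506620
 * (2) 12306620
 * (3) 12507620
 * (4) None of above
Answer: 4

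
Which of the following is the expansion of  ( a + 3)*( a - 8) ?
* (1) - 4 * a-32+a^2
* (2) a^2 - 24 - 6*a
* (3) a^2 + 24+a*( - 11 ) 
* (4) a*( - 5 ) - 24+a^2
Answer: 4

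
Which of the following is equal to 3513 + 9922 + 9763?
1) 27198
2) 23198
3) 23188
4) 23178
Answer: 2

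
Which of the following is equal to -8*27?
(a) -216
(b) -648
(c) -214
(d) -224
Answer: a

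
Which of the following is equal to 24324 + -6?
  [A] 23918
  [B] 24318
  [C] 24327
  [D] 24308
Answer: B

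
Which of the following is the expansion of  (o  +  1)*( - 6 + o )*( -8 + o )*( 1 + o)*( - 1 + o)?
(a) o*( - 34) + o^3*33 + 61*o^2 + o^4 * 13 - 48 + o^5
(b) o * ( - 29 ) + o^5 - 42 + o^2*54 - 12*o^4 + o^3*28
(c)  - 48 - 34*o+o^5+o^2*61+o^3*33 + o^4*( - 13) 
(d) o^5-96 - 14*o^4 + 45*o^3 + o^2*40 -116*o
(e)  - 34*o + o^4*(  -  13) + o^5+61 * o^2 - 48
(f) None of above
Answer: c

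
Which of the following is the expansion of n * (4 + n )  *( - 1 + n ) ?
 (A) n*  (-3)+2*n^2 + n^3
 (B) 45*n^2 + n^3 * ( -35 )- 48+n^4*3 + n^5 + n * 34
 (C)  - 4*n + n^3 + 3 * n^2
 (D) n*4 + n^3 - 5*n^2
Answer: C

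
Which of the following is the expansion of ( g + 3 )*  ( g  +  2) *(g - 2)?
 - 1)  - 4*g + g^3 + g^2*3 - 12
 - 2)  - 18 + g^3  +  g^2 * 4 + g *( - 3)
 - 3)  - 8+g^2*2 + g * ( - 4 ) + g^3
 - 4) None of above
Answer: 1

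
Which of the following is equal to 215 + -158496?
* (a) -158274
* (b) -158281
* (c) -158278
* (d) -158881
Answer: b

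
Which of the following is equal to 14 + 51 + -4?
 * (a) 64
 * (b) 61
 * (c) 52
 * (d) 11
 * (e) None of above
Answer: b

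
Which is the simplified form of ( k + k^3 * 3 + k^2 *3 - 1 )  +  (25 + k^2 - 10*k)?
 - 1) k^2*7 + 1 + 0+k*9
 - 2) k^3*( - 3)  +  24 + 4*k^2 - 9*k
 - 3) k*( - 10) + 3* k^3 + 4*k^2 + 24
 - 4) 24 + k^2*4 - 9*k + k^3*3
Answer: 4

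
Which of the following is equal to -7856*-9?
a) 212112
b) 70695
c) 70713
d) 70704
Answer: d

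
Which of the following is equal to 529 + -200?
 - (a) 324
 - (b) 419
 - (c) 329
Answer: c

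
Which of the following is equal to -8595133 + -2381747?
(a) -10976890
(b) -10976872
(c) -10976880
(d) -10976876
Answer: c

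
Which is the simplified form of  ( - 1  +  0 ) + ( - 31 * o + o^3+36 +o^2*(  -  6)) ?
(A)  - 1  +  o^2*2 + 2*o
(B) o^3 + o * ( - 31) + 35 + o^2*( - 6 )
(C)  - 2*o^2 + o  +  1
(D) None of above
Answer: B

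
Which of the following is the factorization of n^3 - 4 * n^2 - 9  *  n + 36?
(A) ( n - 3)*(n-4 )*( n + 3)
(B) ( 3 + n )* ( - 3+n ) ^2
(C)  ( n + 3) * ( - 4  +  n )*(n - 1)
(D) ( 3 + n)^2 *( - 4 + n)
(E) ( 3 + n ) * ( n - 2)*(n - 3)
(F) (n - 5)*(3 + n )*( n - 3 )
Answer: A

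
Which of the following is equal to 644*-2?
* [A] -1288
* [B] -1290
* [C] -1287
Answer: A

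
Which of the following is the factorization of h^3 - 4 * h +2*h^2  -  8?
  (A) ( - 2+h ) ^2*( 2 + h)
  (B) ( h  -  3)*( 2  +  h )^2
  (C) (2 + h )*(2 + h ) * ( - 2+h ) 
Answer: C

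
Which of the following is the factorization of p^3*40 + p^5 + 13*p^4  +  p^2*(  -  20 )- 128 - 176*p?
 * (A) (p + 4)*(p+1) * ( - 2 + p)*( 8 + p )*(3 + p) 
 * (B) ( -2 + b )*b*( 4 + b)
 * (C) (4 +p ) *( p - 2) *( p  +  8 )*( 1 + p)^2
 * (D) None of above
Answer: D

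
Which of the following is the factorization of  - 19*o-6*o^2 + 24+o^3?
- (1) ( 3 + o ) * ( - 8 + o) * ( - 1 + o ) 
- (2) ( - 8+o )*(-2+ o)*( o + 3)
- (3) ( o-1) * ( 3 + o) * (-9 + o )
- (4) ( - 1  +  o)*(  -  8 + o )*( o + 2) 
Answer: 1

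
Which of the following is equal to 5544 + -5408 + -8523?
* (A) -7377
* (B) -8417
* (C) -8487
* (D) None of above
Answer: D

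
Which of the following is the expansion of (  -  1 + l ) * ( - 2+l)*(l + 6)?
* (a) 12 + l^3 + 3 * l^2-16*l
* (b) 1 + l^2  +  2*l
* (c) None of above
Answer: a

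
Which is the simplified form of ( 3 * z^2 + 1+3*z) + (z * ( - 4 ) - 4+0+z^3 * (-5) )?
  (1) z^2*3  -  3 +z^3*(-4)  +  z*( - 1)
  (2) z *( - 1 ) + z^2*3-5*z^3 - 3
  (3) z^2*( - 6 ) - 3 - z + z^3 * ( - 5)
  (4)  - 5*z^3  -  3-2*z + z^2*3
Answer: 2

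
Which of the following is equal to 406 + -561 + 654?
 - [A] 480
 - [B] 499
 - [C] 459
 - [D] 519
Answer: B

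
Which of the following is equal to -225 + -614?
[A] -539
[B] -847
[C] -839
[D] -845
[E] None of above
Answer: C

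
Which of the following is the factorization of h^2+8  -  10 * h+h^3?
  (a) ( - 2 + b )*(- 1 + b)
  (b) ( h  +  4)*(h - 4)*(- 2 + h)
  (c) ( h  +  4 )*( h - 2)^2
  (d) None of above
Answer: d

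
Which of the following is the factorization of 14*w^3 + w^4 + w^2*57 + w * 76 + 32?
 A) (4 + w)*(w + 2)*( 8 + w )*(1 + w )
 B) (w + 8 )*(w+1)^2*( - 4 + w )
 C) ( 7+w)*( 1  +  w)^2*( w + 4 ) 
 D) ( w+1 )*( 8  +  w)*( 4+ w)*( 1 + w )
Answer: D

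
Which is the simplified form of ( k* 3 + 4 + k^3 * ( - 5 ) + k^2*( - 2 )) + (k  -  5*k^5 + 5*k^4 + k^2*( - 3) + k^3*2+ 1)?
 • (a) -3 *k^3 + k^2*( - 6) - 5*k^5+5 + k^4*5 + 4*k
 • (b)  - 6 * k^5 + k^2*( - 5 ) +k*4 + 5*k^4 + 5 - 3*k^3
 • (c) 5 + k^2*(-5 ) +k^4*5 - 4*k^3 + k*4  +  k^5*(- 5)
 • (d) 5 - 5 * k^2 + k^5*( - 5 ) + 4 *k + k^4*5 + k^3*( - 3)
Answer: d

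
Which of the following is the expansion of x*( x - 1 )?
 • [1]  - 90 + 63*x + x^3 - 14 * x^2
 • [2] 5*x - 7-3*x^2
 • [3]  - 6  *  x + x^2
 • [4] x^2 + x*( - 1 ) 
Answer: 4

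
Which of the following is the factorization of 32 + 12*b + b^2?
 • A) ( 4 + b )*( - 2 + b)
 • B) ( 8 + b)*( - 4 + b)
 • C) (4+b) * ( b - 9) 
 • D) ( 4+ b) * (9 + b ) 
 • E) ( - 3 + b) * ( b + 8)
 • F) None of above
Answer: F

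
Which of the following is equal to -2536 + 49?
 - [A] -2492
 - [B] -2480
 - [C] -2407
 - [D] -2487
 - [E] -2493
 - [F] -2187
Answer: D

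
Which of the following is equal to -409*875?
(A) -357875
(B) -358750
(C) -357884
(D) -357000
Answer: A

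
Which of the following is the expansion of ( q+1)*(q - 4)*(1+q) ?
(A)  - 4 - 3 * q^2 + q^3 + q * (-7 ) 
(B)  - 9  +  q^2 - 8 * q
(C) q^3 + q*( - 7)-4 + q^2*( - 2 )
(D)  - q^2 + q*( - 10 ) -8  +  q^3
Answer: C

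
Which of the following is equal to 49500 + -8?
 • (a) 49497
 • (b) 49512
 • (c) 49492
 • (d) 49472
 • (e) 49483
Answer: c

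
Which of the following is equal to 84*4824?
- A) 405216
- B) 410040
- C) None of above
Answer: A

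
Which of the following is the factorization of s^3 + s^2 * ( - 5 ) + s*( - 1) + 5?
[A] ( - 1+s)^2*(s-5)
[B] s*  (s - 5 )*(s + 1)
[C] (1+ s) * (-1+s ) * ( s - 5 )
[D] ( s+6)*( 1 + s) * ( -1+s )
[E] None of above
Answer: C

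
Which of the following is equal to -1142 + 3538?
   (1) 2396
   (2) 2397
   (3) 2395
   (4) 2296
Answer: 1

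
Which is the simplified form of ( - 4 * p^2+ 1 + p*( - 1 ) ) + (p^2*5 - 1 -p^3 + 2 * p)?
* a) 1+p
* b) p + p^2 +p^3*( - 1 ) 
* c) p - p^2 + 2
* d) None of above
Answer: b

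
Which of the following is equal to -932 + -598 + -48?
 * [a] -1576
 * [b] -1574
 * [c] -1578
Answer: c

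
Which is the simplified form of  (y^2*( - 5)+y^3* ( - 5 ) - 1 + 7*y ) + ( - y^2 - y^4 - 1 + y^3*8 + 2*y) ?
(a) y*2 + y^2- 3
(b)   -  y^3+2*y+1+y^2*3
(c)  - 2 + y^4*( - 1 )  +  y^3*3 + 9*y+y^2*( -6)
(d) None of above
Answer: c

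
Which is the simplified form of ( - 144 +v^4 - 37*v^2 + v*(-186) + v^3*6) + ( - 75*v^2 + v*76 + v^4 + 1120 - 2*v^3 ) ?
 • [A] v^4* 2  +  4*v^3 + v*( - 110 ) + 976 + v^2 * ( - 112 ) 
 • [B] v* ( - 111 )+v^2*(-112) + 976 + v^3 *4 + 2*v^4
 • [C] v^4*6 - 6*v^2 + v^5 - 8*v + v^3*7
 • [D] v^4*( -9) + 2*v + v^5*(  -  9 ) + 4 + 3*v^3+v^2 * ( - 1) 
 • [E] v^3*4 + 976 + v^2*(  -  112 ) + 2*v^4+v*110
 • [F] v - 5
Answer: A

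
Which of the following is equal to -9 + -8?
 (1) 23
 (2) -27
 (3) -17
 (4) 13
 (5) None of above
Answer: 3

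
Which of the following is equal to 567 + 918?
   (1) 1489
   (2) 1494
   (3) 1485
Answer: 3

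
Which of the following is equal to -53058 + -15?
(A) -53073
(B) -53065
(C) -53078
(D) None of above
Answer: A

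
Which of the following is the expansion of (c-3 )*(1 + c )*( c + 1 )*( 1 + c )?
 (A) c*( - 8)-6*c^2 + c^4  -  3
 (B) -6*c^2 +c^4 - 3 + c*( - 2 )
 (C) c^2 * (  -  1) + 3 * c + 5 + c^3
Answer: A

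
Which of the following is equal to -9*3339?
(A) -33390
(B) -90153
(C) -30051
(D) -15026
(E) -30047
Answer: C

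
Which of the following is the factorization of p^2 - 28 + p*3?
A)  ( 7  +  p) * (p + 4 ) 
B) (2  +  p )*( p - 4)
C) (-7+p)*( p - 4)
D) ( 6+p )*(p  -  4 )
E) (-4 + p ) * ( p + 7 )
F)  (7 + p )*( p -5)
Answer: E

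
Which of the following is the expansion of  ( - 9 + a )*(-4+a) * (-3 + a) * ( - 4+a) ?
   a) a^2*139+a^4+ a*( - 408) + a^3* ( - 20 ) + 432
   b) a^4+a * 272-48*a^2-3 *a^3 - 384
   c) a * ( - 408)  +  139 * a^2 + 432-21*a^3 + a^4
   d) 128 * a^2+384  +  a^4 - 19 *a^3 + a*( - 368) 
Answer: a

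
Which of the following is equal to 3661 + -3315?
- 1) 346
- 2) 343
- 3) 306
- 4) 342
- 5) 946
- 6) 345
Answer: 1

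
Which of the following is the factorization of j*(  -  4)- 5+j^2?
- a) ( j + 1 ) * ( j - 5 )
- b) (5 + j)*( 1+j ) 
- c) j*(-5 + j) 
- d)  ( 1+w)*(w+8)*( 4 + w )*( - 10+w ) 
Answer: a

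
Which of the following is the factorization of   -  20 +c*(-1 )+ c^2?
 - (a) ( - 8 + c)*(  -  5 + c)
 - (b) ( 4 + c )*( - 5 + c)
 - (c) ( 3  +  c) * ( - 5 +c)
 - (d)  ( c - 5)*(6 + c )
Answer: b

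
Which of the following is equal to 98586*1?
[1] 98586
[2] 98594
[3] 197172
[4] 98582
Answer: 1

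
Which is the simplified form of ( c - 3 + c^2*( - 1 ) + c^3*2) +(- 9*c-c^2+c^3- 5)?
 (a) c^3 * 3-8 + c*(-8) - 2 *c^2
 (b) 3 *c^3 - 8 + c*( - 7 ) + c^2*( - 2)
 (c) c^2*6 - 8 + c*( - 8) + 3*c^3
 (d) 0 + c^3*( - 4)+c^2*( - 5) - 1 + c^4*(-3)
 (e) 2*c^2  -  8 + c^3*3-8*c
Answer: a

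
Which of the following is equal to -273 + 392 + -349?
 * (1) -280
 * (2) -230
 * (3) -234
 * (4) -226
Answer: 2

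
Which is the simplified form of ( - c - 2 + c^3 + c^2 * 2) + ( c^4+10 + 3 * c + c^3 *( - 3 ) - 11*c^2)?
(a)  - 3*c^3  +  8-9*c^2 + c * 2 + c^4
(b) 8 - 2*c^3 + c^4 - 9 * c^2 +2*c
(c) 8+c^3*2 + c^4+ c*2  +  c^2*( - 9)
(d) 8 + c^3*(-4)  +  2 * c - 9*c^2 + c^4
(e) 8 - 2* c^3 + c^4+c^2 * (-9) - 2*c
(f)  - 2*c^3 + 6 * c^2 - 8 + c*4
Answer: b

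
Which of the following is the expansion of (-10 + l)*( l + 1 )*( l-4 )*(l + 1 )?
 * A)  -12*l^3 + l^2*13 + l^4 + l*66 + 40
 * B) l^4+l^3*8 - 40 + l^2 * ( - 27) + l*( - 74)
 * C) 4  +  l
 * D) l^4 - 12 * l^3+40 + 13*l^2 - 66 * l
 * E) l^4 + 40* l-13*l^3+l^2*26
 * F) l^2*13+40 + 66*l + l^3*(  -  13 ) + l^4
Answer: A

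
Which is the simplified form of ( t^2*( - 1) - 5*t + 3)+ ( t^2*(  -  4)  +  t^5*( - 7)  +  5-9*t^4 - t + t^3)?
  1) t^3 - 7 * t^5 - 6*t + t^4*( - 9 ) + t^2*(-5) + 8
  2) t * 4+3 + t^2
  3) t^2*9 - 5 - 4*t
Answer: 1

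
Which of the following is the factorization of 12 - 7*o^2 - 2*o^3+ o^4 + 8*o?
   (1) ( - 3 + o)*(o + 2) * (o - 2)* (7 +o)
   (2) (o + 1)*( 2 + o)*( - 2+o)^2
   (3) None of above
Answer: 3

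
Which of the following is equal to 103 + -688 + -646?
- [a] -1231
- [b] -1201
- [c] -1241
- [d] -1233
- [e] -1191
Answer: a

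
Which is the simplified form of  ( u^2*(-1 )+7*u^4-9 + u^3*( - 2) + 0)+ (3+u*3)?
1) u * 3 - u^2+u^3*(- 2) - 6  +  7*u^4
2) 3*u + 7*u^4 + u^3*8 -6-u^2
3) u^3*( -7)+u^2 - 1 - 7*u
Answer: 1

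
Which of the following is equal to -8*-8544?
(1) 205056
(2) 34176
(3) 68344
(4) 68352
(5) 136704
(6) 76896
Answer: 4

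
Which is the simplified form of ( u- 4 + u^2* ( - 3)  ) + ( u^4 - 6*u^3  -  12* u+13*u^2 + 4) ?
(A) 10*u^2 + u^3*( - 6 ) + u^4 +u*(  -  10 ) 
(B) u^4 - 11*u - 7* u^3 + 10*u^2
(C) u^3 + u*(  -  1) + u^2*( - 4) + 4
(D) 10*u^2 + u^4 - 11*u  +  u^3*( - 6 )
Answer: D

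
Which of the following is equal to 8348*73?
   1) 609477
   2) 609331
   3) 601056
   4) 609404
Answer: 4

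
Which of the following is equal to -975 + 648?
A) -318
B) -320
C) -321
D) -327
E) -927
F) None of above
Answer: D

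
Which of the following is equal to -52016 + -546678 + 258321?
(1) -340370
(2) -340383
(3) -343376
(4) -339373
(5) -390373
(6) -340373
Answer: 6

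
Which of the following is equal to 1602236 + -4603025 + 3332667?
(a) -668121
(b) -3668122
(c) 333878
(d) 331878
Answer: d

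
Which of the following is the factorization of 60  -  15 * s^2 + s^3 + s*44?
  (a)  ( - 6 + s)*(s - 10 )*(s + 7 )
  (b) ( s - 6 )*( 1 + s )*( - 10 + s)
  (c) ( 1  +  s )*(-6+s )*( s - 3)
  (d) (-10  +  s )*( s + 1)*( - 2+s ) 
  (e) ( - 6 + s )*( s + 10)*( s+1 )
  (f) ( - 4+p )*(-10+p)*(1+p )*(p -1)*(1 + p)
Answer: b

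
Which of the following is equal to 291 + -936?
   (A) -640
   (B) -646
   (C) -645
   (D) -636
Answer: C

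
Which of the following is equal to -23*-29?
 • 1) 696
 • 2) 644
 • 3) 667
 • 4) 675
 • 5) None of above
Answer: 3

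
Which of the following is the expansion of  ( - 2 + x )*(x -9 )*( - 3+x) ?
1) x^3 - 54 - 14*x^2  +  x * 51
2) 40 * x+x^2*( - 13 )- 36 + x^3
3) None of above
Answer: 1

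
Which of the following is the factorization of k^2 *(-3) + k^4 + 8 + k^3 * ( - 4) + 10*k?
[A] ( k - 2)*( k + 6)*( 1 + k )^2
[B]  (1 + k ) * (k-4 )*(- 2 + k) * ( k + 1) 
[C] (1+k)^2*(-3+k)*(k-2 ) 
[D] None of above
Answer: B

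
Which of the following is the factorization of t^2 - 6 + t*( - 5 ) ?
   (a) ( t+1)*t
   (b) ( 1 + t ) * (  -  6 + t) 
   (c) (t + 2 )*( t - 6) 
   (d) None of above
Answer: b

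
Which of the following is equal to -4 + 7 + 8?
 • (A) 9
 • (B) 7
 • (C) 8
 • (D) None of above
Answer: D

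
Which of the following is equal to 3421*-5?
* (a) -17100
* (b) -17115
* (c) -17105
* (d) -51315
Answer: c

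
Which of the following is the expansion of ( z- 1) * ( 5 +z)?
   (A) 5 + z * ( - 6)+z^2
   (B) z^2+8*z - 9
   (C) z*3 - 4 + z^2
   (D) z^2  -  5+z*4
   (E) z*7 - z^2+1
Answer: D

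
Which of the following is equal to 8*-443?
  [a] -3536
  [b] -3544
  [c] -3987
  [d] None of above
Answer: b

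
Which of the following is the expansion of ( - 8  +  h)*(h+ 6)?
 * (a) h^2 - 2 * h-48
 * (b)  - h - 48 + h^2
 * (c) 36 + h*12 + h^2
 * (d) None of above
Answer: a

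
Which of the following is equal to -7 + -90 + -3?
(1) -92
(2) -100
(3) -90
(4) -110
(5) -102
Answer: 2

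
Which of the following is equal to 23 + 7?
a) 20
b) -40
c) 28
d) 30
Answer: d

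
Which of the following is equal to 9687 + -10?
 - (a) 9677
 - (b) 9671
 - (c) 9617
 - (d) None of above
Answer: a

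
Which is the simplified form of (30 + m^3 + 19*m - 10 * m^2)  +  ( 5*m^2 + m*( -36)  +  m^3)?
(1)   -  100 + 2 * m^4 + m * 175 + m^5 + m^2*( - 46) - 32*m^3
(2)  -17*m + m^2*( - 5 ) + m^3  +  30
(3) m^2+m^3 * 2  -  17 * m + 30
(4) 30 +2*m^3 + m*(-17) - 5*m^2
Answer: 4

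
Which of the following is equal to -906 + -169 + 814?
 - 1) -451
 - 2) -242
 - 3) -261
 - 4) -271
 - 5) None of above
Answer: 3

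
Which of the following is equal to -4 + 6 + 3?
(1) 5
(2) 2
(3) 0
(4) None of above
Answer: 1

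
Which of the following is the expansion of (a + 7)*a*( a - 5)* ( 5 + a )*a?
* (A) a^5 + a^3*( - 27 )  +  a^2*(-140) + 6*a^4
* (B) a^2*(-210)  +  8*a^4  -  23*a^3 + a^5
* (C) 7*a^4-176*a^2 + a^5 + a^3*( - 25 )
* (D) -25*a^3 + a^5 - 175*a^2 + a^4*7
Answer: D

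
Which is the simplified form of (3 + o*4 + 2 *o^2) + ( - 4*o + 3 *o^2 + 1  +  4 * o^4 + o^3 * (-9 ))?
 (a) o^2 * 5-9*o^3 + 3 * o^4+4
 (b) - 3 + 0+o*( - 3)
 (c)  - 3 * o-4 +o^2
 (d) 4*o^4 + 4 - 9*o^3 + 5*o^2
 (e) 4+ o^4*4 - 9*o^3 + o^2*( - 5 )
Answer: d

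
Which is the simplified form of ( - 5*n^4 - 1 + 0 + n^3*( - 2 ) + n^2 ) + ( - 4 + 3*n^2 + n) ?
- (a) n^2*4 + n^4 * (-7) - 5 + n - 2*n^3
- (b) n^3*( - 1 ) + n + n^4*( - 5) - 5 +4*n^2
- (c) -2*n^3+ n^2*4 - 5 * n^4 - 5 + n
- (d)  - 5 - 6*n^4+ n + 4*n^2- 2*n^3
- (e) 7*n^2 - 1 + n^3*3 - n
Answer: c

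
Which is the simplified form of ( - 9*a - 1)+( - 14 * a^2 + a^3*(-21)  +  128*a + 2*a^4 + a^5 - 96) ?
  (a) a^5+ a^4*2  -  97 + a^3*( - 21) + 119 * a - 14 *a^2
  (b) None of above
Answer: a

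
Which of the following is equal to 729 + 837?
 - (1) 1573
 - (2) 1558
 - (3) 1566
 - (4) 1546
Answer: 3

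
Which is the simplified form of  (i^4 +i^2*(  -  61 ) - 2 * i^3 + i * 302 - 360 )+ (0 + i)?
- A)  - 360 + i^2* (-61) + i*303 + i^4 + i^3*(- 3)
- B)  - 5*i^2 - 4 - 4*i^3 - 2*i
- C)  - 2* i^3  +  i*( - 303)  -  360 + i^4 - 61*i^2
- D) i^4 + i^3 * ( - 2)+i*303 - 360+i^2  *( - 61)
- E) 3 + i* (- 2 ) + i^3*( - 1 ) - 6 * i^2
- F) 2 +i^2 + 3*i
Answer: D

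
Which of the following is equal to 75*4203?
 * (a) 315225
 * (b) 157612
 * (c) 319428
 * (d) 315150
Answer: a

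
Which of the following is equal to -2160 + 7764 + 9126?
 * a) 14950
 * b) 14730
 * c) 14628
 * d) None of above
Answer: b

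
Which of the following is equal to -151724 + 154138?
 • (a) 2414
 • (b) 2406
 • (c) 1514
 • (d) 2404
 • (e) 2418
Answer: a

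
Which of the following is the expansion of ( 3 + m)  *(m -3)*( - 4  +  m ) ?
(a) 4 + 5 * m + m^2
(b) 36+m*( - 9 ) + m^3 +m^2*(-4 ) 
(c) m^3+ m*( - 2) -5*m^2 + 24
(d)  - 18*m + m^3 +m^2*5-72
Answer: b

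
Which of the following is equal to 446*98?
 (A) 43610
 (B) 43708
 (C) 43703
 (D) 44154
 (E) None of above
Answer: B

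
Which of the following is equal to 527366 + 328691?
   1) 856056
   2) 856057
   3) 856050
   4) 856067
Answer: 2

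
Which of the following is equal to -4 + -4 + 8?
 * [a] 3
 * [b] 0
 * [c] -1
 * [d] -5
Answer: b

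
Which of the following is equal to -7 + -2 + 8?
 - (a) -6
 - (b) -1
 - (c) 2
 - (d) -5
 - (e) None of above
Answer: b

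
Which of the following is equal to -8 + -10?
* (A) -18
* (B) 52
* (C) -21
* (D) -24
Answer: A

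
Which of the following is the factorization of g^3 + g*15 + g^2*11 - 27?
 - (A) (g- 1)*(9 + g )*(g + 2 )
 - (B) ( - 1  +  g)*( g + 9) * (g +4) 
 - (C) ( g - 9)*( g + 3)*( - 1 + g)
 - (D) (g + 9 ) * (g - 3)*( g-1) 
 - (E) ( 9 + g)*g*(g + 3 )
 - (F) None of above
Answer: F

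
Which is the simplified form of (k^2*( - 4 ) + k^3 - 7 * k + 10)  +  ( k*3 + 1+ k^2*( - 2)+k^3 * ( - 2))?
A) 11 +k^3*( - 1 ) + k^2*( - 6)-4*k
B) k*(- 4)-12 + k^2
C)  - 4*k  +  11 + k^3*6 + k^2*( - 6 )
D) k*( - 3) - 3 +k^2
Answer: A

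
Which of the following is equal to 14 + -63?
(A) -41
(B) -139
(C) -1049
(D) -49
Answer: D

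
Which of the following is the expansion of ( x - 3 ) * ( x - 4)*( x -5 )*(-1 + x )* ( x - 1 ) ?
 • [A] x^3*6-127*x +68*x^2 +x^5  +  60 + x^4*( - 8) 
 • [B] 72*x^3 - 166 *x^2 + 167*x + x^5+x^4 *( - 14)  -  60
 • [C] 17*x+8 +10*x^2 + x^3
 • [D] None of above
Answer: B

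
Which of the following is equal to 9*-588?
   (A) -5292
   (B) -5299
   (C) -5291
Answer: A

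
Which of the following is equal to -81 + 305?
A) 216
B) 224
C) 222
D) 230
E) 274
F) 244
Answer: B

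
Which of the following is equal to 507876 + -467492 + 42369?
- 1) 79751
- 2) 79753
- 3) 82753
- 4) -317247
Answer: 3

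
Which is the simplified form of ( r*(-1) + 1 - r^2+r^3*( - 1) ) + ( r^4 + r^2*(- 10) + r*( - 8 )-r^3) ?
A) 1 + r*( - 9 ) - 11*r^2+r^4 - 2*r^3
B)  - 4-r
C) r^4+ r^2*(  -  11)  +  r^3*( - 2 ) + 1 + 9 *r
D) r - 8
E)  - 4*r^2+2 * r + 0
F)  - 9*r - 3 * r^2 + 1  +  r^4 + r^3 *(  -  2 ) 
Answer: A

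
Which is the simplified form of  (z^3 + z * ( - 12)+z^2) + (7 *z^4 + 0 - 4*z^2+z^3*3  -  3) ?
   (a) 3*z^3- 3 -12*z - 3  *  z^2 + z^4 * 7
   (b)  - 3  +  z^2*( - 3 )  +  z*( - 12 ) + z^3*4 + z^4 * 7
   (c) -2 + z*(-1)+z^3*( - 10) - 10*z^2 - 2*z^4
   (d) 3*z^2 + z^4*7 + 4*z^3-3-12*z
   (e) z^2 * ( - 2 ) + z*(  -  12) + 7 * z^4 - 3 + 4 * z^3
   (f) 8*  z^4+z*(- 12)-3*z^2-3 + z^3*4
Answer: b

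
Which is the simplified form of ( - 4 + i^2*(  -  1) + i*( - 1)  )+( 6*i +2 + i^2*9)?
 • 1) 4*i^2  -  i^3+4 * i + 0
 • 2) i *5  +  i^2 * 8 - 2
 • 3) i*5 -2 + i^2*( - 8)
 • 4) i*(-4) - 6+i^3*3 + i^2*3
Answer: 2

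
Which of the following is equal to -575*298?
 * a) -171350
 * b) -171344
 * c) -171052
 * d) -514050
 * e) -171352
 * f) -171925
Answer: a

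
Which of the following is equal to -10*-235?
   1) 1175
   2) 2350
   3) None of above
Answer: 2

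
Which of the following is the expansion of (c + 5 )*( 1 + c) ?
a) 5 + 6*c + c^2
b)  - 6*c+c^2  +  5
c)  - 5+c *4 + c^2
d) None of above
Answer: a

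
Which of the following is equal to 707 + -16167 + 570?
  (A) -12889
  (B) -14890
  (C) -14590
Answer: B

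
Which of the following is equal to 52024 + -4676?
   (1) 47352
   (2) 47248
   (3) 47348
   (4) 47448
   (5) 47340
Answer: 3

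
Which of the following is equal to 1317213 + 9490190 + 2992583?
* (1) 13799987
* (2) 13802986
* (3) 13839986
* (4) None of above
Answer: 4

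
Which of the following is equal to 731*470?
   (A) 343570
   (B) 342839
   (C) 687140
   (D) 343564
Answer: A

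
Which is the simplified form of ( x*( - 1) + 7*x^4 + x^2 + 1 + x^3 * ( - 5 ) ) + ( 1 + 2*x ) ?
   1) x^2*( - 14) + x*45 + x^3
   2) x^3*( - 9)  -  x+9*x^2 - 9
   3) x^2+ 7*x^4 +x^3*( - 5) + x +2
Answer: 3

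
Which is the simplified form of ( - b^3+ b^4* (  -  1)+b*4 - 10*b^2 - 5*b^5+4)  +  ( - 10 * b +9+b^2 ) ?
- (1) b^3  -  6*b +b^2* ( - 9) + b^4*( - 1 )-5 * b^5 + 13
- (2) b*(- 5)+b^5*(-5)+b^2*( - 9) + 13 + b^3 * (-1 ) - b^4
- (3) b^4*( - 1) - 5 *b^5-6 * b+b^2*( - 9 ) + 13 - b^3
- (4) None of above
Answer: 3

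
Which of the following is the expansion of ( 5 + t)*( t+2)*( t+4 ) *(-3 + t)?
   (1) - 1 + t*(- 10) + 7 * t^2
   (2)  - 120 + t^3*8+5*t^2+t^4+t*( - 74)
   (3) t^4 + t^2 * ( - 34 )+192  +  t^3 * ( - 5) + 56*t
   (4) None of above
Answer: 2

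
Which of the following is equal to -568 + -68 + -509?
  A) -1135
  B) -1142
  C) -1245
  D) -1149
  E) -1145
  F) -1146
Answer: E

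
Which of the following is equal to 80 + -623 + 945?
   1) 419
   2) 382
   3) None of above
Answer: 3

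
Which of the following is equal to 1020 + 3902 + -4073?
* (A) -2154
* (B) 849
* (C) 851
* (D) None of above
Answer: B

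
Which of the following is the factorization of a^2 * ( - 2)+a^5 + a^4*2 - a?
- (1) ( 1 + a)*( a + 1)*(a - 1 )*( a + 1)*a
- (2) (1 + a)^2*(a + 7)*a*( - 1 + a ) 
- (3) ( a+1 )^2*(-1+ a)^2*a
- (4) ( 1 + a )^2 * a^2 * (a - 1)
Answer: 1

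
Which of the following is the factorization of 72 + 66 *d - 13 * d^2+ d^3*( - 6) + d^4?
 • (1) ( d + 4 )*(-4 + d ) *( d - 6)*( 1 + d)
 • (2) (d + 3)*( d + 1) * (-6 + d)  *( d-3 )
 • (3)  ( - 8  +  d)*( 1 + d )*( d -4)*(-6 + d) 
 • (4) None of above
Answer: 4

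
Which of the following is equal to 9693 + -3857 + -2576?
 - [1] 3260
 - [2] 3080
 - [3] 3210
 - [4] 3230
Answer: 1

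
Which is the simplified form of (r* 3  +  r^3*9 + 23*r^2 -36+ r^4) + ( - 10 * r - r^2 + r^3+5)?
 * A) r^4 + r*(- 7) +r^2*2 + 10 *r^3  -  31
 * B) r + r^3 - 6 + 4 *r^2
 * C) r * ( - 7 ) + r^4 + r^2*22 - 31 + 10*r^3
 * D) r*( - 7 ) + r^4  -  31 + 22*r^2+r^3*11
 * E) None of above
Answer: C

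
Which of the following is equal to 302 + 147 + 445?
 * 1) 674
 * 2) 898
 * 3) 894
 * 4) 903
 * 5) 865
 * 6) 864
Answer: 3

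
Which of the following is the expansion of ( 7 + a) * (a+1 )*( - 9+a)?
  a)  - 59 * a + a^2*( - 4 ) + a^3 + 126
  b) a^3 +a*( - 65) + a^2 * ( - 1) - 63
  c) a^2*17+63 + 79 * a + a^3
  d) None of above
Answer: b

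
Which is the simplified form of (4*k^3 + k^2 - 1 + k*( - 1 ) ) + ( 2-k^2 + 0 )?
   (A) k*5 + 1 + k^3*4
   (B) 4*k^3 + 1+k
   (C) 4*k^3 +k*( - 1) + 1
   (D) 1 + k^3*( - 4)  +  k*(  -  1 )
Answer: C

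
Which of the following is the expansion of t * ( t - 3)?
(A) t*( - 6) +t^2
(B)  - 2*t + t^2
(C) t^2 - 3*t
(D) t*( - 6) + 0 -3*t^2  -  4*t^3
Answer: C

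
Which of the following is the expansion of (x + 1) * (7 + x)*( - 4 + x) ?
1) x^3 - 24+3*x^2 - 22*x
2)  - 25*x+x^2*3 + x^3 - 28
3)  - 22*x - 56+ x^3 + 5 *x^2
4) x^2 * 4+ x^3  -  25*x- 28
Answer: 4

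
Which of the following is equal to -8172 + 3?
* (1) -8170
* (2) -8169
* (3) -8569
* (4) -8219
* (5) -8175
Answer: 2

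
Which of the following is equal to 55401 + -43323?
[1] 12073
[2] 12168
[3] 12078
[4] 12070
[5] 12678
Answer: 3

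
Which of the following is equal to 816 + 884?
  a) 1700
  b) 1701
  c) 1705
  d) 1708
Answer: a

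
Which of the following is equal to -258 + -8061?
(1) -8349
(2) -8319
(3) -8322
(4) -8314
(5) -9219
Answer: 2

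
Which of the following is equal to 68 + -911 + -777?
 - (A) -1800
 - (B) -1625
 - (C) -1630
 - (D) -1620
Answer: D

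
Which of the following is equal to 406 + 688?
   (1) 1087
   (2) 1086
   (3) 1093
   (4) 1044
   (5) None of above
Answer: 5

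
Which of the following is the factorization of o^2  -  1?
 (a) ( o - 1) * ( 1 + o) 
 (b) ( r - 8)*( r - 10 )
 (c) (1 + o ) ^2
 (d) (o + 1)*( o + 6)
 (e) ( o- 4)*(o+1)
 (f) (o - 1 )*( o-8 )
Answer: a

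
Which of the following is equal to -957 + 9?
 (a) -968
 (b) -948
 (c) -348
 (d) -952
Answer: b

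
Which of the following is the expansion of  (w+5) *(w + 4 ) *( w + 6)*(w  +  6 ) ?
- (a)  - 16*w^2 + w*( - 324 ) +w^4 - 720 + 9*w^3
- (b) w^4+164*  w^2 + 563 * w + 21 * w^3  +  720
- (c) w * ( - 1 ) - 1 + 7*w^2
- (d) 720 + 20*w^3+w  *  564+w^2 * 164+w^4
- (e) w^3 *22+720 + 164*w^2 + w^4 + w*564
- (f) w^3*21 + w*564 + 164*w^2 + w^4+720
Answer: f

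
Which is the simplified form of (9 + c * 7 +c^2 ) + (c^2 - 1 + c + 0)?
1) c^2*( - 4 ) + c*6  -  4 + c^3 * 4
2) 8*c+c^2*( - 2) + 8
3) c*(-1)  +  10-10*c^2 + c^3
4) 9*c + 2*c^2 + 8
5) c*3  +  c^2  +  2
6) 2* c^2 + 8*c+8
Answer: 6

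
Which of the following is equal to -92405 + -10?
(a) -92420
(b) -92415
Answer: b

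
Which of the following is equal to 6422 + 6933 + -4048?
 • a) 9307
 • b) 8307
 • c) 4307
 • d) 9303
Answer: a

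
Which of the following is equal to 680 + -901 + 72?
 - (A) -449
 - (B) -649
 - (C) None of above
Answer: C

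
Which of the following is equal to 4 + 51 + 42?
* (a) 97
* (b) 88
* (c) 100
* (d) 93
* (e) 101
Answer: a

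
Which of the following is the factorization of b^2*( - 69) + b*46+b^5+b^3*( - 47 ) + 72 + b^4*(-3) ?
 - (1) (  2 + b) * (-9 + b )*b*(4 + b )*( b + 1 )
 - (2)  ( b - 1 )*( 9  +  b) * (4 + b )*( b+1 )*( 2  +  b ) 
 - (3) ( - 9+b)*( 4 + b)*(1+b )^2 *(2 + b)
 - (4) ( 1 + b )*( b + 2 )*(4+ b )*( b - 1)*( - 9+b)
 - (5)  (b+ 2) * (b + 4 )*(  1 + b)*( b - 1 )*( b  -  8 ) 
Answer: 4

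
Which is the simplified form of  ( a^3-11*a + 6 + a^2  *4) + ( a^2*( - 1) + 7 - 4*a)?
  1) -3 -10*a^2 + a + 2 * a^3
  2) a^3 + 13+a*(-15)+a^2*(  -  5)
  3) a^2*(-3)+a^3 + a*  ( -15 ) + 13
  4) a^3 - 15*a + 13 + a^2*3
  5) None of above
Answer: 4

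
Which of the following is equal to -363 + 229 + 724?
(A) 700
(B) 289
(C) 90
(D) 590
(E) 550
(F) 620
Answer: D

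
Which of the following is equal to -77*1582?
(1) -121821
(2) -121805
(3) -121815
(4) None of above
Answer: 4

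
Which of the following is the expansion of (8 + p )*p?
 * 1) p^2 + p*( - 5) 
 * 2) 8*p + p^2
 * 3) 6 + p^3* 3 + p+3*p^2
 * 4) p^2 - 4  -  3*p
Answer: 2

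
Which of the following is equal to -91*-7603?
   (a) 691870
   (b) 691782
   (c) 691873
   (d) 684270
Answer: c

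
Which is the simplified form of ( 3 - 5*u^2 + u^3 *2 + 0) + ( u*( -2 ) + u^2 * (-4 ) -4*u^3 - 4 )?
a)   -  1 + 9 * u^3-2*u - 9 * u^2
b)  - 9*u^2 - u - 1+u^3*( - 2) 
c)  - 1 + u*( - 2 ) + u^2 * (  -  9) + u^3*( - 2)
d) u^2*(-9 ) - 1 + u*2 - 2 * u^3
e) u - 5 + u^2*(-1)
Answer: c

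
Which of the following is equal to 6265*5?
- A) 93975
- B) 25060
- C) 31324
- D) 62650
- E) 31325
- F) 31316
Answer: E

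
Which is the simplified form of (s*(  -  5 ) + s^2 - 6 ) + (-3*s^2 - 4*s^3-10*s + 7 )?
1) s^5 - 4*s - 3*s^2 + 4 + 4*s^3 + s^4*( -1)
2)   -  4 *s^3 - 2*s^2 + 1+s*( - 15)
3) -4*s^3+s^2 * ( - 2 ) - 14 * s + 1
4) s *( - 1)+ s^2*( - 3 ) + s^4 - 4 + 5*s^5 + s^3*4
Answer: 2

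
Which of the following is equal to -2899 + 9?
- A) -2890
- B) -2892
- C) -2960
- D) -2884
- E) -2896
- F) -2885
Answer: A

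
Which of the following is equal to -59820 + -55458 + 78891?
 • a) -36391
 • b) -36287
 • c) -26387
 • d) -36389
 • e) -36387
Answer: e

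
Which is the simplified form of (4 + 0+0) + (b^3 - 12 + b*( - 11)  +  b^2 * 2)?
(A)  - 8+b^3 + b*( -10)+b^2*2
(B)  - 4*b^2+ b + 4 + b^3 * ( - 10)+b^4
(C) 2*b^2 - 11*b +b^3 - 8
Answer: C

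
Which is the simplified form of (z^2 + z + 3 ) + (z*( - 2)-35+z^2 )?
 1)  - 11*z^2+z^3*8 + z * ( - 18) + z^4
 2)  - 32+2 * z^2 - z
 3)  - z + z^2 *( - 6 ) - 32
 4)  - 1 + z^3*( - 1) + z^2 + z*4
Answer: 2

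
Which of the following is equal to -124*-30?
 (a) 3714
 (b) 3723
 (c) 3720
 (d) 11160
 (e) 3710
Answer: c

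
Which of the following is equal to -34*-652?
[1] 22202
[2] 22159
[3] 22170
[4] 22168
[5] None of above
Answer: 4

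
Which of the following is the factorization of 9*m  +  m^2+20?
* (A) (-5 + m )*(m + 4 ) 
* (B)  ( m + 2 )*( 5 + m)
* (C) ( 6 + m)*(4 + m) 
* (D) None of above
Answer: D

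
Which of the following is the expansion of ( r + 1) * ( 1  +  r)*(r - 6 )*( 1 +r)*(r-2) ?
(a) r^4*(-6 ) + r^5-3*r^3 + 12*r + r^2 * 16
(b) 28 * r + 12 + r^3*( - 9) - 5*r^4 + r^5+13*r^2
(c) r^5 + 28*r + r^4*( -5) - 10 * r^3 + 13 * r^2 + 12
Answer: b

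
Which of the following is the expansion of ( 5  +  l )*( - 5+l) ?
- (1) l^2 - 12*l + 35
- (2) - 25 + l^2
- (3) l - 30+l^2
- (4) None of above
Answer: 2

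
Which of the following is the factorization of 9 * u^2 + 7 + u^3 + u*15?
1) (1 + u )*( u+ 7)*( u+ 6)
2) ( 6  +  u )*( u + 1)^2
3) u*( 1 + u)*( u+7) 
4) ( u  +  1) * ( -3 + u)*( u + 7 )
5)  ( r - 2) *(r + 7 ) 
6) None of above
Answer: 6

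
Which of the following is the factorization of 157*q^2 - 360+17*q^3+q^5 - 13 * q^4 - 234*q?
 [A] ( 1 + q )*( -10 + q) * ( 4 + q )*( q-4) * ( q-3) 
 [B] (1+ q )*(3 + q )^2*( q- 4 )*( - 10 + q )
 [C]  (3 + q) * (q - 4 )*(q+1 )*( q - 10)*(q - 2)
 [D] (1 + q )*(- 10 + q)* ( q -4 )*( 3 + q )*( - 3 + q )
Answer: D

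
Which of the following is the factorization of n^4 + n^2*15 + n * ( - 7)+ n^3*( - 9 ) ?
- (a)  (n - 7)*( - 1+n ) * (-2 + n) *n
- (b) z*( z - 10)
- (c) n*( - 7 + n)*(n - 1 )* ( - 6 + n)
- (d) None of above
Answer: d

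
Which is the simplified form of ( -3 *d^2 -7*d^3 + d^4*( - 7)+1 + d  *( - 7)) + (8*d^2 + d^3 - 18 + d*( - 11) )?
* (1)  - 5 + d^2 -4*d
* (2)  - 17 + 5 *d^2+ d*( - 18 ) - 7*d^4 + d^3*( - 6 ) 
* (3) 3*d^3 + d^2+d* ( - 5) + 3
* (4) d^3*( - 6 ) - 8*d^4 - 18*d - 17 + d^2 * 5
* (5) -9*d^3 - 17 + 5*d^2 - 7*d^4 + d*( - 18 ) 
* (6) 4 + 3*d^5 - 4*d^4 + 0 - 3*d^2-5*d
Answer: 2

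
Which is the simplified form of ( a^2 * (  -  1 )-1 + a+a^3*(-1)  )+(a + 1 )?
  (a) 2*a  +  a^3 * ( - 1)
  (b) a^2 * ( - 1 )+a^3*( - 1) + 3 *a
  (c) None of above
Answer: c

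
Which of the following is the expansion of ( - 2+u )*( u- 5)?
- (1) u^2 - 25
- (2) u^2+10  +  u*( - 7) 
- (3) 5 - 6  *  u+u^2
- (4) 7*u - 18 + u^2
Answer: 2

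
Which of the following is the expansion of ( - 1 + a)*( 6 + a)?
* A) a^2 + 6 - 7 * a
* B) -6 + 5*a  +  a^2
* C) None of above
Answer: B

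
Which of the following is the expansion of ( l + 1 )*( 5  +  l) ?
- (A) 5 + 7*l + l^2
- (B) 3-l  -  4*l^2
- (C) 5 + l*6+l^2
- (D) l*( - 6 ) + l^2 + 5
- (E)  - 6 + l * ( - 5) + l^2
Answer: C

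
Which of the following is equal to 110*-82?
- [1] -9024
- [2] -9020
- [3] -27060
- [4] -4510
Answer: 2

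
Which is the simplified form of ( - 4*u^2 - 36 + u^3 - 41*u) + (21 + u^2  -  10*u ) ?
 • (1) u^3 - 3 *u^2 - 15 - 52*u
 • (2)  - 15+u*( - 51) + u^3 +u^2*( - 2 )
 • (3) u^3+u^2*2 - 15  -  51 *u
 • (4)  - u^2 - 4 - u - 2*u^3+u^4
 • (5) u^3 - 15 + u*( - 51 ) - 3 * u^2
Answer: 5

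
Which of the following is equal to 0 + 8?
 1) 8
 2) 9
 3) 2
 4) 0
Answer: 1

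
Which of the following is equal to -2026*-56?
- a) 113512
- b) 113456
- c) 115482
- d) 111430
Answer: b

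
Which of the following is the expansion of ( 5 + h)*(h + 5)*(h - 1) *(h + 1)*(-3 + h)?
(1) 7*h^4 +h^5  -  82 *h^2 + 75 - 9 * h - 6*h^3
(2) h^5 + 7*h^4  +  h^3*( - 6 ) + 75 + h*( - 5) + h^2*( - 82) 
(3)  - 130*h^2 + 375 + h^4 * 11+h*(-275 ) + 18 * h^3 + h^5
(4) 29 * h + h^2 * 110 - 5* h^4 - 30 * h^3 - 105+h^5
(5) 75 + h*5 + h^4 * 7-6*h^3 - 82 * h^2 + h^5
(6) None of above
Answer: 5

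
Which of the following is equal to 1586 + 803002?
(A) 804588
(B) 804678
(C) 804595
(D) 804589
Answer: A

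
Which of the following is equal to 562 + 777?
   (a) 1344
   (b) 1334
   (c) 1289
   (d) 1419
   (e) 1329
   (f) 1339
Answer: f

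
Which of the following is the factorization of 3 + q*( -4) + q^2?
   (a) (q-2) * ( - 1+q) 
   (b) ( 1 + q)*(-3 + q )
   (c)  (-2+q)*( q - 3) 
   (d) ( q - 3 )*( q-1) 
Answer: d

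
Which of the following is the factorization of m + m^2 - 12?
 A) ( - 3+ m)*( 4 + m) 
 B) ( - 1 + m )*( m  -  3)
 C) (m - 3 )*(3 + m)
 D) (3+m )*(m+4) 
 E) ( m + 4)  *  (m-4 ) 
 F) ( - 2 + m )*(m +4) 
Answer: A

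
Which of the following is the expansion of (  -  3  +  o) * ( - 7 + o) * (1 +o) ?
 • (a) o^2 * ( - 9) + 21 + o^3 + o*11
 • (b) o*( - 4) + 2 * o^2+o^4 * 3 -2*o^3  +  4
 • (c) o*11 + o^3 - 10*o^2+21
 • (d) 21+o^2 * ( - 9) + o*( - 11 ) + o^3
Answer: a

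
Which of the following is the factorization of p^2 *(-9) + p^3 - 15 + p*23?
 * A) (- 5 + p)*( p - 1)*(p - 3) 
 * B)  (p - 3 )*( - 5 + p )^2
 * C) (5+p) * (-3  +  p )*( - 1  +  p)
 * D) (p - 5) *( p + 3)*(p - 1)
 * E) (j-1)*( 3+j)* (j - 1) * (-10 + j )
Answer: A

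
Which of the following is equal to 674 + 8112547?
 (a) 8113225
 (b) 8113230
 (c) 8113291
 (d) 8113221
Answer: d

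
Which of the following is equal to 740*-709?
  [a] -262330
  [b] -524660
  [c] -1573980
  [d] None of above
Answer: b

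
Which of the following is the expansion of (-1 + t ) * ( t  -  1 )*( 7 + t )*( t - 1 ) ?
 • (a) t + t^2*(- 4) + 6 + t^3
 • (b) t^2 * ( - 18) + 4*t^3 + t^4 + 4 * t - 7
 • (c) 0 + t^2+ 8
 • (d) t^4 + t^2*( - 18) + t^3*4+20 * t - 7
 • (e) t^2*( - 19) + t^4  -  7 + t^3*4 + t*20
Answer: d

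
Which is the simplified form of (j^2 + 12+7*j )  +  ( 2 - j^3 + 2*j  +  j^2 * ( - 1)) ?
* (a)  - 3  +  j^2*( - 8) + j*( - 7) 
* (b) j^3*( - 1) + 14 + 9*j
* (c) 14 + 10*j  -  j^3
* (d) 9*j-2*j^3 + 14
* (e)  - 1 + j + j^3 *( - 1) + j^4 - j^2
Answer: b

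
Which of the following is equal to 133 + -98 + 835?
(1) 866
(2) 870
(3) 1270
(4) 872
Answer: 2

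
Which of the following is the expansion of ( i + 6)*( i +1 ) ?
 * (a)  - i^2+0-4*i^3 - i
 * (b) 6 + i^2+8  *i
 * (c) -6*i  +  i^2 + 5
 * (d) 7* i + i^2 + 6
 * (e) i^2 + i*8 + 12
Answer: d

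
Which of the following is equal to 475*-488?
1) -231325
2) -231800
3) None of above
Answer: 2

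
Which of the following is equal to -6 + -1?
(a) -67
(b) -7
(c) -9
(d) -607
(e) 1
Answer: b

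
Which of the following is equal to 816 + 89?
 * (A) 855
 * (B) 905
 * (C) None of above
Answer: B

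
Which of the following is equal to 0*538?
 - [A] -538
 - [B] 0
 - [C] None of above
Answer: B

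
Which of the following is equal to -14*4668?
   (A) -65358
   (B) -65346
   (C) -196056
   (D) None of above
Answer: D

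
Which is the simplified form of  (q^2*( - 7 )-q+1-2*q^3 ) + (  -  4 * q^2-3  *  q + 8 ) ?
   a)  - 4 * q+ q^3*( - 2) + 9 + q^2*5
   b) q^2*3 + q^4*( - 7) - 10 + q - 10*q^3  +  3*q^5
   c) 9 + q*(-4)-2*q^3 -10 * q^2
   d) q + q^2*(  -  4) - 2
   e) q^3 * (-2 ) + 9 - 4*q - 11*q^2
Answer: e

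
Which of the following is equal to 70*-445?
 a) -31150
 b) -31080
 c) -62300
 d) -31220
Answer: a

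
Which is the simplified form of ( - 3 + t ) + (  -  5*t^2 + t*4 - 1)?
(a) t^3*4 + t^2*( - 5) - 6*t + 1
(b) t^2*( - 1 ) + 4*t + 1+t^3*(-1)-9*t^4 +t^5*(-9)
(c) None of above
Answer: c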